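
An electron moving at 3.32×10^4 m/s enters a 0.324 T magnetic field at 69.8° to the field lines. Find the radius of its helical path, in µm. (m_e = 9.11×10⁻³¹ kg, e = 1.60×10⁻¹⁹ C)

r ≈ 0.548 µm

Only the perpendicular component v⊥ = v sin69.8° = 3.12×10^4 m/s is bent by the field.
r = m v⊥ /(qB) = (9.11×10^-31)(3.12×10^4) / [(1×1.60×10^-19)(0.324)] = 5.48×10^-7 m.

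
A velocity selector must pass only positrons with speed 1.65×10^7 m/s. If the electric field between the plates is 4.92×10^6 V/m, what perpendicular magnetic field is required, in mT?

qE = qvB ⇒ B = E/v = (4.92×10^6) / (1.65×10^7) = 0.298 T.

B ≈ 298 mT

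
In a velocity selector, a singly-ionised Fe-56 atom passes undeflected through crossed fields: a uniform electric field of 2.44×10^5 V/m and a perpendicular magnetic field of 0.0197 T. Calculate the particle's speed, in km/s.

For zero net force, qE = qvB, so v = E/B.
v = (2.44×10^5) / (0.0197) = 1.24×10^7 m/s.

v ≈ 12400 km/s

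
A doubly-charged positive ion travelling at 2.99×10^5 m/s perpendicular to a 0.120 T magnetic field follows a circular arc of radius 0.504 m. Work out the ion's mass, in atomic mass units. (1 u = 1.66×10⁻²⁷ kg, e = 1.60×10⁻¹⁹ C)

qvB = mv²/r ⇒ m = qBr/v.
m = (2×1.60×10^-19)(0.120)(0.504) / (2.99×10^5) = 6.47×10^-26 kg = 39.0 u.

m ≈ 39.0 u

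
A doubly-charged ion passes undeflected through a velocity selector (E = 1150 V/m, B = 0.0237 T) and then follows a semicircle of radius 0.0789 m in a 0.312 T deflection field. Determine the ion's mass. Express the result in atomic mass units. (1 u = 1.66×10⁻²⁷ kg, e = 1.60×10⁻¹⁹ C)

v = E/B₁ = 4.85×10^4 m/s.
From r = mv/(qB₂), m = qB₂r/v = (2×1.60×10^-19)(0.312)(0.0789) / (4.85×10^4) = 1.62×10^-25 kg.
In atomic mass units: m = 1.62×10^-25 / 1.66×10^-27 = 97.8 u.

m ≈ 97.8 u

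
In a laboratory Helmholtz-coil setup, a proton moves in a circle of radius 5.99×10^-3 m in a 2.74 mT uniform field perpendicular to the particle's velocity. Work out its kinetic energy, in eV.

v = qBr/m = (1×1.60×10^-19)(2.74×10^-3)(5.99×10^-3) / (1.67×10^-27) = 1570 m/s.
K = ½mv² = 0.5·(1.67×10^-27)·(1570)² = 2.06×10^-21 J = 0.0129 eV.

K ≈ 0.0129 eV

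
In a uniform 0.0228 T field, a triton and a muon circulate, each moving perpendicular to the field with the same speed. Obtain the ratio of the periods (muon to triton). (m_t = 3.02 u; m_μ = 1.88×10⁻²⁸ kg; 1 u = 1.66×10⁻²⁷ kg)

ratio ≈ 0.0375

T = 2πm/(qB) is independent of speed, so T₂/T₁ = (m₂/q₂)/(m₁/q₁).
T_{muon}/T_{triton} = (1.88×10^-28/1e) / (5.01×10^-27/1e) = 0.0375.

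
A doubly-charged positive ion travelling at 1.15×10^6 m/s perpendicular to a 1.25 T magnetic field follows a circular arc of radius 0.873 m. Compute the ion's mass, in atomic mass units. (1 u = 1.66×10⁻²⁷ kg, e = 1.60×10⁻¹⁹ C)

qvB = mv²/r ⇒ m = qBr/v.
m = (2×1.60×10^-19)(1.25)(0.873) / (1.15×10^6) = 3.04×10^-25 kg = 183 u.

m ≈ 183 u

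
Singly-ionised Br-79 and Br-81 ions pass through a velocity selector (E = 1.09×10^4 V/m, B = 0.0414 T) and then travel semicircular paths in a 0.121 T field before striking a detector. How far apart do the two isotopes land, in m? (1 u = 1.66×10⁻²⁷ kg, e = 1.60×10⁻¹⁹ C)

Δd ≈ 0.0903 m

Both emerge at v = E/B₁ = 2.63×10^5 m/s.
r = mv/(qB₂), so r₁ = 1.7834 m and r₂ = 1.8286 m, giving Δr = 0.0452 m.
After a semicircle each ion lands a diameter 2r from the entry slit, so the separation is 2Δr = 0.0903 m.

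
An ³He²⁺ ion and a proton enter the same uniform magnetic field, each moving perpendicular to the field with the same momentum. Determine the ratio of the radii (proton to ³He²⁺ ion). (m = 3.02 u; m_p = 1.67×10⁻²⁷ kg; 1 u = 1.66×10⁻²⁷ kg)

r = p/(qB) ⇒ at equal p, r ∝ 1/q.
r_{proton}/r_{³He²⁺ ion} = 2.00.

ratio ≈ 2.00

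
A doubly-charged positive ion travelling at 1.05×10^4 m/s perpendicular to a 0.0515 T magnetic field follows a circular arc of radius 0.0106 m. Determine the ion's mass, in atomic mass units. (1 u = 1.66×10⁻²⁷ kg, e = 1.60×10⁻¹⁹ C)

m ≈ 10.0 u

qvB = mv²/r ⇒ m = qBr/v.
m = (2×1.60×10^-19)(0.0515)(0.0106) / (1.05×10^4) = 1.66×10^-26 kg = 10.0 u.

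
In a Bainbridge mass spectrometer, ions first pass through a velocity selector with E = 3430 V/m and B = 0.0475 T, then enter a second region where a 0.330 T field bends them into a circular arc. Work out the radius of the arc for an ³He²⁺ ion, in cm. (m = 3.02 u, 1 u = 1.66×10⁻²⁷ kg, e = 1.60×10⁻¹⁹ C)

r ≈ 0.343 cm

The selector passes v = E/B = 3430/0.0475 = 7.22×10^4 m/s.
In the deflection region, r = mv/(qB₂) = (5.01×10^-27)(7.22×10^4) / [(2×1.60×10^-19)(0.330)] = 3.43×10^-3 m.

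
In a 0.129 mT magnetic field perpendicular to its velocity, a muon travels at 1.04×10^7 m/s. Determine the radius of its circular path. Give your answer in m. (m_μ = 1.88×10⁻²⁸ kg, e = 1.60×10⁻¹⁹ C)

The magnetic force provides the centripetal force: qvB = mv²/r, so r = mv/(qB).
r = (1.88×10^-28 kg)(1.04×10^7 m/s) / [(1×1.60×10^-19 C)(1.29×10^-4 T)] = 94.7 m.

r ≈ 94.7 m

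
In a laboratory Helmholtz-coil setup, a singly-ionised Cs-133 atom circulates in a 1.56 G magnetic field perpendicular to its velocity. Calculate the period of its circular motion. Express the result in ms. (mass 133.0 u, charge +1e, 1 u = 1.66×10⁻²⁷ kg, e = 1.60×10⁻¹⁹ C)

T ≈ 55.6 ms

The cyclotron period is independent of speed: T = 2πm/(qB).
T = 2π(2.21×10^-25) / [(1×1.60×10^-19)(1.56×10^-4)] = 0.0556 s.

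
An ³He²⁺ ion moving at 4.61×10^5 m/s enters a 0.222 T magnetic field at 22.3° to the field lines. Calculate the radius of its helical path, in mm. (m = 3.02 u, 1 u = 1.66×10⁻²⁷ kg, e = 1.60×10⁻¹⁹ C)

Only the perpendicular component v⊥ = v sin22.3° = 1.75×10^5 m/s is bent by the field.
r = m v⊥ /(qB) = (5.01×10^-27)(1.75×10^5) / [(2×1.60×10^-19)(0.222)] = 0.0123 m.

r ≈ 12.3 mm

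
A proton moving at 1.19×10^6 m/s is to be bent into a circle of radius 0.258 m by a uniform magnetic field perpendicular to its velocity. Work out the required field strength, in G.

qvB = mv²/r gives B = mv/(qr).
B = (1.67×10^-27)(1.19×10^6) / [(1×1.60×10^-19)(0.258)] = 0.0481 T.

B ≈ 481 G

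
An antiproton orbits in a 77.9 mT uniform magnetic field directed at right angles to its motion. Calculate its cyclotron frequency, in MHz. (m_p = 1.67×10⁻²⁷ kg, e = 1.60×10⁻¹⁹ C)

f ≈ 1.19 MHz

f = qB/(2πm) = (1×1.60×10^-19)(0.0779) / [2π(1.67×10^-27)] = 1.19×10^6 Hz.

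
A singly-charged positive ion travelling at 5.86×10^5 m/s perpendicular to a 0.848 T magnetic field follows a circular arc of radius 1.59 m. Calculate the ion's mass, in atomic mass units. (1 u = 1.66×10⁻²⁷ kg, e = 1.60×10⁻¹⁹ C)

m ≈ 222 u

qvB = mv²/r ⇒ m = qBr/v.
m = (1×1.60×10^-19)(0.848)(1.59) / (5.86×10^5) = 3.68×10^-25 kg = 222 u.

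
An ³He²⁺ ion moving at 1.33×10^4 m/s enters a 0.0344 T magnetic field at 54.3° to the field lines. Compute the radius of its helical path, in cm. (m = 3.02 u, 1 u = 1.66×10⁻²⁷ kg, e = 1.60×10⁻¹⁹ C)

Only the perpendicular component v⊥ = v sin54.3° = 1.08×10^4 m/s is bent by the field.
r = m v⊥ /(qB) = (5.01×10^-27)(1.08×10^4) / [(2×1.60×10^-19)(0.0344)] = 4.92×10^-3 m.

r ≈ 0.492 cm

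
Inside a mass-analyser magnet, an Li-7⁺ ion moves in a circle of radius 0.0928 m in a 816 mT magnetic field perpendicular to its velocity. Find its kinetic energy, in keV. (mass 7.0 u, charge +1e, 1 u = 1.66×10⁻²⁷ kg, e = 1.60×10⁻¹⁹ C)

K ≈ 39.5 keV

v = qBr/m = (1×1.60×10^-19)(0.816)(0.0928) / (1.16×10^-26) = 1.04×10^6 m/s.
K = ½mv² = 0.5·(1.16×10^-26)·(1.04×10^6)² = 6.32×10^-15 J = 39.5 keV.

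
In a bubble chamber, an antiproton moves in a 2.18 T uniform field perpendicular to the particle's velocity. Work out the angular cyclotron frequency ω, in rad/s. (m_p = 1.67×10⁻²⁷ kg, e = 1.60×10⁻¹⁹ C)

ω ≈ 2.09×10^8 rad/s

ω = qB/m = (1×1.60×10^-19)(2.18) / (1.67×10^-27) = 2.09×10^8 rad/s.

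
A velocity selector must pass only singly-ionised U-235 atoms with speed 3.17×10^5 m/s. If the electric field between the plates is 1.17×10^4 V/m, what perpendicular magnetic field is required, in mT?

qE = qvB ⇒ B = E/v = (1.17×10^4) / (3.17×10^5) = 0.0369 T.

B ≈ 36.9 mT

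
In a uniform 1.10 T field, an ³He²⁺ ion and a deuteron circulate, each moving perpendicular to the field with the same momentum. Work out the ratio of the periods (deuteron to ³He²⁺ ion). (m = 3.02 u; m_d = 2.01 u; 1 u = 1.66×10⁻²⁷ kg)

T = 2πm/(qB) is independent of speed, so T₂/T₁ = (m₂/q₂)/(m₁/q₁).
T_{deuteron}/T_{³He²⁺ ion} = (3.34×10^-27/1e) / (5.01×10^-27/2e) = 1.33.

ratio ≈ 1.33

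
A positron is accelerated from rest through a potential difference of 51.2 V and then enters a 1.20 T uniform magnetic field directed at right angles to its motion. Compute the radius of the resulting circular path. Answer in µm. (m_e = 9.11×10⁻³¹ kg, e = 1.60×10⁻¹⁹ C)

r ≈ 20.1 µm

The kinetic energy gained is K = qV = (1×1.60×10^-19)(51.2) = 8.19×10^-18 J.
v = √(2K/m) = 4.24×10^6 m/s.
r = mv/(qB) = (9.11×10^-31)(4.24×10^6) / [(1×1.60×10^-19)(1.20)] = 2.01×10^-5 m.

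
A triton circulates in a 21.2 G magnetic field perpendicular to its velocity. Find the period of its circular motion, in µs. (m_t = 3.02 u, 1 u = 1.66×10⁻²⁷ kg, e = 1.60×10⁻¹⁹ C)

T ≈ 92.9 µs

The cyclotron period is independent of speed: T = 2πm/(qB).
T = 2π(5.01×10^-27) / [(1×1.60×10^-19)(2.12×10^-3)] = 9.29×10^-5 s.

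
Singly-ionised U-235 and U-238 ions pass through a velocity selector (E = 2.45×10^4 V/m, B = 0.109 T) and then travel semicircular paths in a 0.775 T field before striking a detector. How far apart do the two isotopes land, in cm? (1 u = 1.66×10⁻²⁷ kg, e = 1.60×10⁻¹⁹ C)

Δd ≈ 1.81 cm

Both emerge at v = E/B₁ = 2.25×10^5 m/s.
r = mv/(qB₂), so r₁ = 0.70712 m and r₂ = 0.71615 m, giving Δr = 9.03×10^-3 m.
After a semicircle each ion lands a diameter 2r from the entry slit, so the separation is 2Δr = 0.0181 m.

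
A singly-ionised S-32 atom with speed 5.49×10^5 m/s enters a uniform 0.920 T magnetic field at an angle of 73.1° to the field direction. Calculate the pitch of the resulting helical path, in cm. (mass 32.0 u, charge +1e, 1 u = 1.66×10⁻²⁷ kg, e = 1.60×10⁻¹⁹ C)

The velocity component along B is v∥ = v cos73.1° = 1.60×10^5 m/s.
The cyclotron period T = 2πm/(qB) = 2.27×10^-6 s is set by m, q, B alone.
Pitch = v∥·T = (1.60×10^5)(2.27×10^-6) = 0.362 m.

pitch ≈ 36.2 cm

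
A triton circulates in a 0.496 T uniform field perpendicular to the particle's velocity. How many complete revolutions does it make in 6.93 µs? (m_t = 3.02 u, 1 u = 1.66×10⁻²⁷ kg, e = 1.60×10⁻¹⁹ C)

N = 17

T = 2πm/(qB) = 2π(5.0132×10^-27) / [(1×1.60×10^-19)(0.496)] = 3.9691×10^-7 s.
N = t/T = 6.93×10^-6 / 3.9691×10^-7 ≈ 17.46, so 17 complete revolutions.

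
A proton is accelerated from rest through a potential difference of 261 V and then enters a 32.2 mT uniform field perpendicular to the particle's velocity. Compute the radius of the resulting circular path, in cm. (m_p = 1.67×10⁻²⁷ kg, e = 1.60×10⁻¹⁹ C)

r ≈ 7.25 cm

The kinetic energy gained is K = qV = (1×1.60×10^-19)(261) = 4.18×10^-17 J.
v = √(2K/m) = 2.24×10^5 m/s.
r = mv/(qB) = (1.67×10^-27)(2.24×10^5) / [(1×1.60×10^-19)(0.0322)] = 0.0725 m.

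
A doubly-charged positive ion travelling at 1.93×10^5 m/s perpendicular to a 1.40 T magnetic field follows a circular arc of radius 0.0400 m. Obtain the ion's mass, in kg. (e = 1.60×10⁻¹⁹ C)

qvB = mv²/r ⇒ m = qBr/v.
m = (2×1.60×10^-19)(1.40)(0.0400) / (1.93×10^5) = 9.28×10^-26 kg.

m ≈ 9.28×10^-26 kg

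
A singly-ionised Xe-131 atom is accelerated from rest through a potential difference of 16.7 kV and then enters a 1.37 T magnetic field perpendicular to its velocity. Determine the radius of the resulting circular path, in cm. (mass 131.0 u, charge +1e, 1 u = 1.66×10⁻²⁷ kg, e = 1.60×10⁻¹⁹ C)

The kinetic energy gained is K = qV = (1×1.60×10^-19)(1.67×10^4) = 2.67×10^-15 J.
v = √(2K/m) = 1.57×10^5 m/s.
r = mv/(qB) = (2.17×10^-25)(1.57×10^5) / [(1×1.60×10^-19)(1.37)] = 0.156 m.

r ≈ 15.6 cm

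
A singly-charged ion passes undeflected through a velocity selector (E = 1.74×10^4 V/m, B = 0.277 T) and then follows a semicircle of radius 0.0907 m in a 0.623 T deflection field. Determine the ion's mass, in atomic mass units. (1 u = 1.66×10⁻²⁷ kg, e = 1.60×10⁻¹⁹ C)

v = E/B₁ = 6.28×10^4 m/s.
From r = mv/(qB₂), m = qB₂r/v = (1×1.60×10^-19)(0.623)(0.0907) / (6.28×10^4) = 1.44×10^-25 kg.
In atomic mass units: m = 1.44×10^-25 / 1.66×10^-27 = 86.7 u.

m ≈ 86.7 u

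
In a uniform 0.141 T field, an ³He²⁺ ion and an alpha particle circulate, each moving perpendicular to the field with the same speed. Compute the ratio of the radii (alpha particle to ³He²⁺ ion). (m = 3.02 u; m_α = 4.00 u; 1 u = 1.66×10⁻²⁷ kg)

r = mv/(qB) ⇒ at equal v, r ∝ m/q.
r_{alpha particle}/r_{³He²⁺ ion} = 1.32.

ratio ≈ 1.32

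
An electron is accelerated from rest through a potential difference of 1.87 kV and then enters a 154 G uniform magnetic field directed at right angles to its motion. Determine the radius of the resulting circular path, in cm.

r ≈ 0.948 cm

The kinetic energy gained is K = qV = (1×1.60×10^-19)(1870) = 2.99×10^-16 J.
v = √(2K/m) = 2.56×10^7 m/s.
r = mv/(qB) = (9.11×10^-31)(2.56×10^7) / [(1×1.60×10^-19)(0.0154)] = 9.48×10^-3 m.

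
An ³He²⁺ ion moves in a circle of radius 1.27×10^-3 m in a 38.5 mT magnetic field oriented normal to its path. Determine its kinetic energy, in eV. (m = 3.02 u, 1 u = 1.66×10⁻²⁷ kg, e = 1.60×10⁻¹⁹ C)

K ≈ 0.153 eV

v = qBr/m = (2×1.60×10^-19)(0.0385)(1.27×10^-3) / (5.01×10^-27) = 3120 m/s.
K = ½mv² = 0.5·(5.01×10^-27)·(3120)² = 2.44×10^-20 J = 0.153 eV.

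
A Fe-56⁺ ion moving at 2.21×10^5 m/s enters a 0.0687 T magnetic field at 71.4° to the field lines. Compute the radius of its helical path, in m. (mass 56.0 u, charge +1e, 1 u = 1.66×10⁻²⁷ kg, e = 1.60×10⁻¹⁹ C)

Only the perpendicular component v⊥ = v sin71.4° = 2.09×10^5 m/s is bent by the field.
r = m v⊥ /(qB) = (9.30×10^-26)(2.09×10^5) / [(1×1.60×10^-19)(0.0687)] = 1.77 m.

r ≈ 1.77 m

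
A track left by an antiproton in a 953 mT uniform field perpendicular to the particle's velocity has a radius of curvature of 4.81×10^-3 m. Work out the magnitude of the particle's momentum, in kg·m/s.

p ≈ 7.33×10^-22 kg·m/s

Since qvB = mv²/r, the momentum p = mv = qBr.
p = (1×1.60×10^-19)(0.953)(4.81×10^-3) = 7.33×10^-22 kg·m/s.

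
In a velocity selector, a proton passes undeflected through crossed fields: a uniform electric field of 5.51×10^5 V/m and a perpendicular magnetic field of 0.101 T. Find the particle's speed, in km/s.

For zero net force, qE = qvB, so v = E/B.
v = (5.51×10^5) / (0.101) = 5.46×10^6 m/s.

v ≈ 5460 km/s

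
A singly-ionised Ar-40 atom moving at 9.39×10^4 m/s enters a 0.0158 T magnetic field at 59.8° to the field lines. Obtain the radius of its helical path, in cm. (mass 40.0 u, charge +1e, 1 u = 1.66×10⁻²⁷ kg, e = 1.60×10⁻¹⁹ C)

r ≈ 213 cm

Only the perpendicular component v⊥ = v sin59.8° = 8.12×10^4 m/s is bent by the field.
r = m v⊥ /(qB) = (6.64×10^-26)(8.12×10^4) / [(1×1.60×10^-19)(0.0158)] = 2.13 m.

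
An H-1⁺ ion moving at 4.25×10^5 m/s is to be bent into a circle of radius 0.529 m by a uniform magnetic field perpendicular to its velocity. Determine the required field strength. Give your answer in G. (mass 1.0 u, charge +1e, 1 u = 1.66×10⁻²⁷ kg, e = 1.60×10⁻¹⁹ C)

B ≈ 83.4 G

qvB = mv²/r gives B = mv/(qr).
B = (1.66×10^-27)(4.25×10^5) / [(1×1.60×10^-19)(0.529)] = 8.34×10^-3 T.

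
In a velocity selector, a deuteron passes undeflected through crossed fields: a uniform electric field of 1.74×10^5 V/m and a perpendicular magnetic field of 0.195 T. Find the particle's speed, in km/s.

For zero net force, qE = qvB, so v = E/B.
v = (1.74×10^5) / (0.195) = 8.92×10^5 m/s.

v ≈ 892 km/s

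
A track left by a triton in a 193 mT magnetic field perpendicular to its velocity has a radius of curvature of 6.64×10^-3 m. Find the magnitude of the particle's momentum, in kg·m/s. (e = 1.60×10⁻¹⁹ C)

p ≈ 2.05×10^-22 kg·m/s

Since qvB = mv²/r, the momentum p = mv = qBr.
p = (1×1.60×10^-19)(0.193)(6.64×10^-3) = 2.05×10^-22 kg·m/s.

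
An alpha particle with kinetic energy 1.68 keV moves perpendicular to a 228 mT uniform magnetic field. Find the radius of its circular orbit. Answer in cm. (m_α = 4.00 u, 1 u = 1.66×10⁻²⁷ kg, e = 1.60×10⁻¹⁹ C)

r ≈ 2.59 cm

Convert the energy: K = 1.68 keV = 2.69×10^-16 J.
v = √(2K/m) = √(2·2.69×10^-16/6.64×10^-27) = 2.85×10^5 m/s.
r = mv/(qB) = (6.64×10^-27)(2.85×10^5) / [(2×1.60×10^-19)(0.228)] = 0.0259 m.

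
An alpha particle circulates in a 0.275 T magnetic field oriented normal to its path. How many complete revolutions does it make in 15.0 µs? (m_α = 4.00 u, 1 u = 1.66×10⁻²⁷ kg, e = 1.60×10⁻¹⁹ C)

T = 2πm/(qB) = 2π(6.64×10^-27) / [(2×1.60×10^-19)(0.275)] = 4.7409×10^-7 s.
N = t/T = 1.50×10^-5 / 4.7409×10^-7 ≈ 31.64, so 31 complete revolutions.

N = 31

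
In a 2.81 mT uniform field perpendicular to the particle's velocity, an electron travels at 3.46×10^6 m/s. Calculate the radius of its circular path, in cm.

The magnetic force provides the centripetal force: qvB = mv²/r, so r = mv/(qB).
r = (9.11×10^-31 kg)(3.46×10^6 m/s) / [(1×1.60×10^-19 C)(2.81×10^-3 T)] = 7.01×10^-3 m.

r ≈ 0.701 cm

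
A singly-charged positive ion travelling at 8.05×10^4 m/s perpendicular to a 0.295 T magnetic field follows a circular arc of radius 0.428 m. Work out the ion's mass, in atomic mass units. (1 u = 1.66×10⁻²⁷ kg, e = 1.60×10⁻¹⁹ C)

qvB = mv²/r ⇒ m = qBr/v.
m = (1×1.60×10^-19)(0.295)(0.428) / (8.05×10^4) = 2.51×10^-25 kg = 151 u.

m ≈ 151 u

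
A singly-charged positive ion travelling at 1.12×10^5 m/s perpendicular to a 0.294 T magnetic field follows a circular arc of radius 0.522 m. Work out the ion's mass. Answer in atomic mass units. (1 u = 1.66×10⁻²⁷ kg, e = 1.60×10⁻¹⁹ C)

qvB = mv²/r ⇒ m = qBr/v.
m = (1×1.60×10^-19)(0.294)(0.522) / (1.12×10^5) = 2.19×10^-25 kg = 132 u.

m ≈ 132 u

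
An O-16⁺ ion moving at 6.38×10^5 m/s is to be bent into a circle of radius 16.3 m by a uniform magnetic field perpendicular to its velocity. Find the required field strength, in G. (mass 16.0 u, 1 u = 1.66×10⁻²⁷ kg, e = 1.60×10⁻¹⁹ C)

B ≈ 65.0 G

qvB = mv²/r gives B = mv/(qr).
B = (2.66×10^-26)(6.38×10^5) / [(1×1.60×10^-19)(16.3)] = 6.50×10^-3 T.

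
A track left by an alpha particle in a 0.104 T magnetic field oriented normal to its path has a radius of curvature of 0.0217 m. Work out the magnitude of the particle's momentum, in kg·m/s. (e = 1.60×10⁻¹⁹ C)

p ≈ 7.22×10^-22 kg·m/s

Since qvB = mv²/r, the momentum p = mv = qBr.
p = (2×1.60×10^-19)(0.104)(0.0217) = 7.22×10^-22 kg·m/s.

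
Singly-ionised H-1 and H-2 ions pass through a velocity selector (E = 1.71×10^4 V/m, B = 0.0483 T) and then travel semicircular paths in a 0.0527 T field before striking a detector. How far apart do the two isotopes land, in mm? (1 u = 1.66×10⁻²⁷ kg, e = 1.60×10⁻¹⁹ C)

Both emerge at v = E/B₁ = 3.54×10^5 m/s.
r = mv/(qB₂), so r₁ = 0.06970 m and r₂ = 0.1394 m, giving Δr = 0.0697 m.
After a semicircle each ion lands a diameter 2r from the entry slit, so the separation is 2Δr = 0.139 m.

Δd ≈ 139 mm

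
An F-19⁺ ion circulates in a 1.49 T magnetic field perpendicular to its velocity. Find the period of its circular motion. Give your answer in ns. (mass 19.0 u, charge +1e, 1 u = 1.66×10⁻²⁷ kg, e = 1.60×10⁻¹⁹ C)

The cyclotron period is independent of speed: T = 2πm/(qB).
T = 2π(3.15×10^-26) / [(1×1.60×10^-19)(1.49)] = 8.31×10^-7 s.

T ≈ 831 ns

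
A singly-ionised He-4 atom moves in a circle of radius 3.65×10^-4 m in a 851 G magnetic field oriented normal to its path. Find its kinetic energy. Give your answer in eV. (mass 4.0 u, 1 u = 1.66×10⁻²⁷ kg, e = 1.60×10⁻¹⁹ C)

K ≈ 0.0116 eV

v = qBr/m = (1×1.60×10^-19)(0.0851)(3.65×10^-4) / (6.64×10^-27) = 748 m/s.
K = ½mv² = 0.5·(6.64×10^-27)·(748)² = 1.86×10^-21 J = 0.0116 eV.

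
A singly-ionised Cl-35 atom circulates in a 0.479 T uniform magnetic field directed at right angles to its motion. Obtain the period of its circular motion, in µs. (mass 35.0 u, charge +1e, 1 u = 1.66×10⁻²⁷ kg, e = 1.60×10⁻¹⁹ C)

T ≈ 4.76 µs

The cyclotron period is independent of speed: T = 2πm/(qB).
T = 2π(5.81×10^-26) / [(1×1.60×10^-19)(0.479)] = 4.76×10^-6 s.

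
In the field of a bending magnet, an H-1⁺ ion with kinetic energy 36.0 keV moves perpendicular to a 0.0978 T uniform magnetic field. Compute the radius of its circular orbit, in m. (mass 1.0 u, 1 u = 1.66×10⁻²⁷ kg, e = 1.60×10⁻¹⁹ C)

Convert the energy: K = 36.0 keV = 5.76×10^-15 J.
v = √(2K/m) = √(2·5.76×10^-15/1.66×10^-27) = 2.63×10^6 m/s.
r = mv/(qB) = (1.66×10^-27)(2.63×10^6) / [(1×1.60×10^-19)(0.0978)] = 0.279 m.

r ≈ 0.279 m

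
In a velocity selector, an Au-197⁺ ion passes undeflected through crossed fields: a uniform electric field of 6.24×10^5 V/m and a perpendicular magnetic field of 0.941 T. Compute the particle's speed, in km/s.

For zero net force, qE = qvB, so v = E/B.
v = (6.24×10^5) / (0.941) = 6.63×10^5 m/s.

v ≈ 663 km/s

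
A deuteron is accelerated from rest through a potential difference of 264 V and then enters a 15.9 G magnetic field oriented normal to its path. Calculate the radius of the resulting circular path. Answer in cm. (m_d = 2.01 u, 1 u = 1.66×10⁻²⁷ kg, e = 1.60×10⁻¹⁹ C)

The kinetic energy gained is K = qV = (1×1.60×10^-19)(264) = 4.22×10^-17 J.
v = √(2K/m) = 1.59×10^5 m/s.
r = mv/(qB) = (3.34×10^-27)(1.59×10^5) / [(1×1.60×10^-19)(1.59×10^-3)] = 2.09 m.

r ≈ 209 cm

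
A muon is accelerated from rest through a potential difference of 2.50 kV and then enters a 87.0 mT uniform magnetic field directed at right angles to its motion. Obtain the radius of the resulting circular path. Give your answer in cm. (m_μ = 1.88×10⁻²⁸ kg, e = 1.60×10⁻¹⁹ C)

The kinetic energy gained is K = qV = (1×1.60×10^-19)(2500) = 4.00×10^-16 J.
v = √(2K/m) = 2.06×10^6 m/s.
r = mv/(qB) = (1.88×10^-28)(2.06×10^6) / [(1×1.60×10^-19)(0.0870)] = 0.0279 m.

r ≈ 2.79 cm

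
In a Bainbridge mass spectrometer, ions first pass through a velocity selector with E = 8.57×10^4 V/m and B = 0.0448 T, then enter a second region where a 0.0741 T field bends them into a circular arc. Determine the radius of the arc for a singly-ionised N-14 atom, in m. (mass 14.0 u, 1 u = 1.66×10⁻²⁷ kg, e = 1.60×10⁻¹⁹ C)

r ≈ 3.75 m

The selector passes v = E/B = 8.57×10^4/0.0448 = 1.91×10^6 m/s.
In the deflection region, r = mv/(qB₂) = (2.32×10^-26)(1.91×10^6) / [(1×1.60×10^-19)(0.0741)] = 3.75 m.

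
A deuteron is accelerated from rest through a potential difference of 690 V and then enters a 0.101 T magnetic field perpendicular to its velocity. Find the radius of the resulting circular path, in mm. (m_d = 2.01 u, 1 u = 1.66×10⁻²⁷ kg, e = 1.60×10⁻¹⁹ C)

r ≈ 53.1 mm

The kinetic energy gained is K = qV = (1×1.60×10^-19)(690) = 1.10×10^-16 J.
v = √(2K/m) = 2.57×10^5 m/s.
r = mv/(qB) = (3.34×10^-27)(2.57×10^5) / [(1×1.60×10^-19)(0.101)] = 0.0531 m.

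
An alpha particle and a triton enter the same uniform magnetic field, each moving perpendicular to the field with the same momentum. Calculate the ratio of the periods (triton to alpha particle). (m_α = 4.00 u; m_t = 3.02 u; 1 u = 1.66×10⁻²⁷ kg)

ratio ≈ 1.51

T = 2πm/(qB) is independent of speed, so T₂/T₁ = (m₂/q₂)/(m₁/q₁).
T_{triton}/T_{alpha particle} = (5.01×10^-27/1e) / (6.64×10^-27/2e) = 1.51.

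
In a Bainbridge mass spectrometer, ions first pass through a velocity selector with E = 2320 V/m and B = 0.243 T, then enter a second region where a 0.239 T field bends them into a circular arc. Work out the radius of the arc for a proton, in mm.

The selector passes v = E/B = 2320/0.243 = 9550 m/s.
In the deflection region, r = mv/(qB₂) = (1.67×10^-27)(9550) / [(1×1.60×10^-19)(0.239)] = 4.17×10^-4 m.

r ≈ 0.417 mm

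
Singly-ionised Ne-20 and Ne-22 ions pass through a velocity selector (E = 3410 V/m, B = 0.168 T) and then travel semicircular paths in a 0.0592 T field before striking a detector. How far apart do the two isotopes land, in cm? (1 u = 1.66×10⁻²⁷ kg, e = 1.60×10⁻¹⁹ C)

Δd ≈ 1.42 cm

Both emerge at v = E/B₁ = 2.03×10^4 m/s.
r = mv/(qB₂), so r₁ = 0.07114 m and r₂ = 0.07826 m, giving Δr = 7.11×10^-3 m.
After a semicircle each ion lands a diameter 2r from the entry slit, so the separation is 2Δr = 0.0142 m.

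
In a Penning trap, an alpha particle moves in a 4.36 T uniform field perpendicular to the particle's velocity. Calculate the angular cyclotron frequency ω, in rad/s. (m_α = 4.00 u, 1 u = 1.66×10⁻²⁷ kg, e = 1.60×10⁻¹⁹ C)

ω = qB/m = (2×1.60×10^-19)(4.36) / (6.64×10^-27) = 2.10×10^8 rad/s.

ω ≈ 2.10×10^8 rad/s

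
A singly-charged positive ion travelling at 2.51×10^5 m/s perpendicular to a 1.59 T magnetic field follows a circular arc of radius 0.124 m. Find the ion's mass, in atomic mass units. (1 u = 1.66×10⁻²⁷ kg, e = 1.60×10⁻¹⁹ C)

qvB = mv²/r ⇒ m = qBr/v.
m = (1×1.60×10^-19)(1.59)(0.124) / (2.51×10^5) = 1.26×10^-25 kg = 75.7 u.

m ≈ 75.7 u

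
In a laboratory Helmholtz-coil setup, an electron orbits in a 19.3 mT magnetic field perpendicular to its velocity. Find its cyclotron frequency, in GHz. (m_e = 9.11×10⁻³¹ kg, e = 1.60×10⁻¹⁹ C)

f = qB/(2πm) = (1×1.60×10^-19)(0.0193) / [2π(9.11×10^-31)] = 5.39×10^8 Hz.

f ≈ 0.539 GHz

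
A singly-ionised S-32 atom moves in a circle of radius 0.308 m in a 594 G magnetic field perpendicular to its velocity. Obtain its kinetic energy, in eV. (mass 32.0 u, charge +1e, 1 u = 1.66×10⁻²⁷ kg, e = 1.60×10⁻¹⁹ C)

K ≈ 504 eV

v = qBr/m = (1×1.60×10^-19)(0.0594)(0.308) / (5.31×10^-26) = 5.51×10^4 m/s.
K = ½mv² = 0.5·(5.31×10^-26)·(5.51×10^4)² = 8.07×10^-17 J = 504 eV.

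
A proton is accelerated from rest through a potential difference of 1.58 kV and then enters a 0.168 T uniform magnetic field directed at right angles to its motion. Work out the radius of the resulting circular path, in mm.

r ≈ 34.2 mm

The kinetic energy gained is K = qV = (1×1.60×10^-19)(1580) = 2.53×10^-16 J.
v = √(2K/m) = 5.50×10^5 m/s.
r = mv/(qB) = (1.67×10^-27)(5.50×10^5) / [(1×1.60×10^-19)(0.168)] = 0.0342 m.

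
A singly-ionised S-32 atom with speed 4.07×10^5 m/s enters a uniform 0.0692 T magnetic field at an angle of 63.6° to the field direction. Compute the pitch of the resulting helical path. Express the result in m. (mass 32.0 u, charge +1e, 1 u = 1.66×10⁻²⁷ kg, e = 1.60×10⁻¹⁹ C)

The velocity component along B is v∥ = v cos63.6° = 1.81×10^5 m/s.
The cyclotron period T = 2πm/(qB) = 3.01×10^-5 s is set by m, q, B alone.
Pitch = v∥·T = (1.81×10^5)(3.01×10^-5) = 5.46 m.

pitch ≈ 5.46 m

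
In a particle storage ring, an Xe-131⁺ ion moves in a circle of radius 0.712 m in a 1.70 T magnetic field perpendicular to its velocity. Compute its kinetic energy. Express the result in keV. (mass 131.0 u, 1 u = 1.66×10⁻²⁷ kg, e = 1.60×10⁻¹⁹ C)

v = qBr/m = (1×1.60×10^-19)(1.70)(0.712) / (2.17×10^-25) = 8.91×10^5 m/s.
K = ½mv² = 0.5·(2.17×10^-25)·(8.91×10^5)² = 8.62×10^-14 J = 539 keV.

K ≈ 539 keV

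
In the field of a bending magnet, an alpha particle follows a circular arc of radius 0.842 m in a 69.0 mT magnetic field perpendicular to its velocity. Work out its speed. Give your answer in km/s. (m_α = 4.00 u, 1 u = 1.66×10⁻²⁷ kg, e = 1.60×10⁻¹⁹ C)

v ≈ 2800 km/s

From qvB = mv²/r, v = qBr/m.
v = (2×1.60×10^-19)(0.0690)(0.842) / (6.64×10^-27) = 2.80×10^6 m/s.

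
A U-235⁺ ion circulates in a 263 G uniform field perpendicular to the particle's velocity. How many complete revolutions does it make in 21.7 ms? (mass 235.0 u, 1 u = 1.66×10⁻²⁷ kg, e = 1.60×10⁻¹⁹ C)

N = 37

T = 2πm/(qB) = 2π(3.901×10^-25) / [(1×1.60×10^-19)(0.0263)] = 5.8248×10^-4 s.
N = t/T = 0.0217 / 5.8248×10^-4 ≈ 37.25, so 37 complete revolutions.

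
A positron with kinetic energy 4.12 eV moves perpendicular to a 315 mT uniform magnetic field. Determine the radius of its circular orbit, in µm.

Convert the energy: K = 4.12 eV = 6.59×10^-19 J.
v = √(2K/m) = √(2·6.59×10^-19/9.11×10^-31) = 1.20×10^6 m/s.
r = mv/(qB) = (9.11×10^-31)(1.20×10^6) / [(1×1.60×10^-19)(0.315)] = 2.17×10^-5 m.

r ≈ 21.7 µm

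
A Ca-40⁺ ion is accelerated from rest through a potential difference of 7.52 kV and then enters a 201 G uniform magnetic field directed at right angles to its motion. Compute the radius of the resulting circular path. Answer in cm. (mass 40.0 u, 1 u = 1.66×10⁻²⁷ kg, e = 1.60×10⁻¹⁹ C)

The kinetic energy gained is K = qV = (1×1.60×10^-19)(7520) = 1.20×10^-15 J.
v = √(2K/m) = 1.90×10^5 m/s.
r = mv/(qB) = (6.64×10^-26)(1.90×10^5) / [(1×1.60×10^-19)(0.0201)] = 3.93 m.

r ≈ 393 cm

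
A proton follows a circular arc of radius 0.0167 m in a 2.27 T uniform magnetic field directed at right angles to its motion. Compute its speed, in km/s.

v ≈ 3630 km/s

From qvB = mv²/r, v = qBr/m.
v = (1×1.60×10^-19)(2.27)(0.0167) / (1.67×10^-27) = 3.63×10^6 m/s.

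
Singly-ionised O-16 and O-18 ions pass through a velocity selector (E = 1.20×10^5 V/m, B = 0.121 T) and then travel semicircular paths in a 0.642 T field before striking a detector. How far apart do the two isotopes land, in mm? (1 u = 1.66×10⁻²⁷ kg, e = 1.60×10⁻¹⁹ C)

Both emerge at v = E/B₁ = 9.92×10^5 m/s.
r = mv/(qB₂), so r₁ = 0.2564 m and r₂ = 0.2885 m, giving Δr = 0.0321 m.
After a semicircle each ion lands a diameter 2r from the entry slit, so the separation is 2Δr = 0.0641 m.

Δd ≈ 64.1 mm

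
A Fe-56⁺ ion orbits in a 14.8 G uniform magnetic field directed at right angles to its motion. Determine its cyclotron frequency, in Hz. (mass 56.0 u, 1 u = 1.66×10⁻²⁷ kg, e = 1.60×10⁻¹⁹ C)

f ≈ 405 Hz

f = qB/(2πm) = (1×1.60×10^-19)(1.48×10^-3) / [2π(9.30×10^-26)] = 405 Hz.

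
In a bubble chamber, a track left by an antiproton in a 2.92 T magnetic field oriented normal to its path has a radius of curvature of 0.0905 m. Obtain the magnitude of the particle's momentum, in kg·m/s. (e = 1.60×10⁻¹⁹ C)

p ≈ 4.23×10^-20 kg·m/s

Since qvB = mv²/r, the momentum p = mv = qBr.
p = (1×1.60×10^-19)(2.92)(0.0905) = 4.23×10^-20 kg·m/s.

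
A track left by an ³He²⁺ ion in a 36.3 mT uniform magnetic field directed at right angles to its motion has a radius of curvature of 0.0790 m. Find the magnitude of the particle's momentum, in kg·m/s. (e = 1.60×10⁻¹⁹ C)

p ≈ 9.18×10^-22 kg·m/s

Since qvB = mv²/r, the momentum p = mv = qBr.
p = (2×1.60×10^-19)(0.0363)(0.0790) = 9.18×10^-22 kg·m/s.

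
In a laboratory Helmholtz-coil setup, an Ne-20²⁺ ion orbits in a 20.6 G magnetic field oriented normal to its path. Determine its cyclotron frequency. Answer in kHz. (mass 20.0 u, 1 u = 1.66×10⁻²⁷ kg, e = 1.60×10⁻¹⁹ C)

f = qB/(2πm) = (2×1.60×10^-19)(2.06×10^-3) / [2π(3.32×10^-26)] = 3160 Hz.

f ≈ 3.16 kHz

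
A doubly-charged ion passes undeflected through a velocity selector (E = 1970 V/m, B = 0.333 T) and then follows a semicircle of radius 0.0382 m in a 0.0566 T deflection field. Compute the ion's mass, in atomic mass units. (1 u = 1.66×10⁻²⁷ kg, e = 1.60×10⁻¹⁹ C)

v = E/B₁ = 5920 m/s.
From r = mv/(qB₂), m = qB₂r/v = (2×1.60×10^-19)(0.0566)(0.0382) / (5920) = 1.17×10^-25 kg.
In atomic mass units: m = 1.17×10^-25 / 1.66×10^-27 = 70.5 u.

m ≈ 70.5 u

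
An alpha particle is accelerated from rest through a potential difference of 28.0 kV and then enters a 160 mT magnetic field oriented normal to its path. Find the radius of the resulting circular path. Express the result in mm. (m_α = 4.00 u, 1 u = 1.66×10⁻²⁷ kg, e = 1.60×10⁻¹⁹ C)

The kinetic energy gained is K = qV = (2×1.60×10^-19)(2.80×10^4) = 8.96×10^-15 J.
v = √(2K/m) = 1.64×10^6 m/s.
r = mv/(qB) = (6.64×10^-27)(1.64×10^6) / [(2×1.60×10^-19)(0.160)] = 0.213 m.

r ≈ 213 mm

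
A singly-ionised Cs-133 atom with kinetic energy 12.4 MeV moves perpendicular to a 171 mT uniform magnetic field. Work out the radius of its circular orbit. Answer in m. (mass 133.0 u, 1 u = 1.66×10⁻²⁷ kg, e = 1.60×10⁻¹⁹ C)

Convert the energy: K = 12.4 MeV = 1.98×10^-12 J.
v = √(2K/m) = √(2·1.98×10^-12/2.21×10^-25) = 4.24×10^6 m/s.
r = mv/(qB) = (2.21×10^-25)(4.24×10^6) / [(1×1.60×10^-19)(0.171)] = 34.2 m.

r ≈ 34.2 m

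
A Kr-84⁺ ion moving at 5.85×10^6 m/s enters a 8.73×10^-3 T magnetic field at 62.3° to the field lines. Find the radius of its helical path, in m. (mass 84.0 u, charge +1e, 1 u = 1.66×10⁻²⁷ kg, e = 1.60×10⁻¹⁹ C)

r ≈ 517 m

Only the perpendicular component v⊥ = v sin62.3° = 5.18×10^6 m/s is bent by the field.
r = m v⊥ /(qB) = (1.39×10^-25)(5.18×10^6) / [(1×1.60×10^-19)(8.73×10^-3)] = 517 m.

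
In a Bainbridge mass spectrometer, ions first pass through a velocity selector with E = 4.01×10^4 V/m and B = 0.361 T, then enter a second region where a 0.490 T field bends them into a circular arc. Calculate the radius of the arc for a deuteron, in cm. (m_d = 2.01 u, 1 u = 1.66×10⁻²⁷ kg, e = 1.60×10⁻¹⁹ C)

r ≈ 0.473 cm

The selector passes v = E/B = 4.01×10^4/0.361 = 1.11×10^5 m/s.
In the deflection region, r = mv/(qB₂) = (3.34×10^-27)(1.11×10^5) / [(1×1.60×10^-19)(0.490)] = 4.73×10^-3 m.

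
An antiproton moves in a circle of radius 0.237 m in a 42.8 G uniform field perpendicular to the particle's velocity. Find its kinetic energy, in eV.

v = qBr/m = (1×1.60×10^-19)(4.28×10^-3)(0.237) / (1.67×10^-27) = 9.72×10^4 m/s.
K = ½mv² = 0.5·(1.67×10^-27)·(9.72×10^4)² = 7.89×10^-18 J = 49.3 eV.

K ≈ 49.3 eV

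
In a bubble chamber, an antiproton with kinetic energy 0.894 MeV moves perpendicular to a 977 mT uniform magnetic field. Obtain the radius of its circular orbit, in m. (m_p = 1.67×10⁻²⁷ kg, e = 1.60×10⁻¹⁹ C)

r ≈ 0.140 m

Convert the energy: K = 0.894 MeV = 1.43×10^-13 J.
v = √(2K/m) = √(2·1.43×10^-13/1.67×10^-27) = 1.31×10^7 m/s.
r = mv/(qB) = (1.67×10^-27)(1.31×10^7) / [(1×1.60×10^-19)(0.977)] = 0.140 m.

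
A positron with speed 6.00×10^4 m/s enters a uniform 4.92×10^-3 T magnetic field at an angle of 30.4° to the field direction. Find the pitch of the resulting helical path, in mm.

pitch ≈ 0.376 mm

The velocity component along B is v∥ = v cos30.4° = 5.18×10^4 m/s.
The cyclotron period T = 2πm/(qB) = 7.27×10^-9 s is set by m, q, B alone.
Pitch = v∥·T = (5.18×10^4)(7.27×10^-9) = 3.76×10^-4 m.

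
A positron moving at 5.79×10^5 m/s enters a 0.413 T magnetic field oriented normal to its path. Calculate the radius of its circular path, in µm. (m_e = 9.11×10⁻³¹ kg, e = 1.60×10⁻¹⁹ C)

The magnetic force provides the centripetal force: qvB = mv²/r, so r = mv/(qB).
r = (9.11×10^-31 kg)(5.79×10^5 m/s) / [(1×1.60×10^-19 C)(0.413 T)] = 7.98×10^-6 m.

r ≈ 7.98 µm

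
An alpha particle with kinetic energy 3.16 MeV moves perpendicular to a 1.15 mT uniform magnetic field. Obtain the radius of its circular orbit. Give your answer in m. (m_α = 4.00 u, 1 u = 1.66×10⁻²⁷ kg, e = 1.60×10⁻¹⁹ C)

r ≈ 223 m

Convert the energy: K = 3.16 MeV = 5.06×10^-13 J.
v = √(2K/m) = √(2·5.06×10^-13/6.64×10^-27) = 1.23×10^7 m/s.
r = mv/(qB) = (6.64×10^-27)(1.23×10^7) / [(2×1.60×10^-19)(1.15×10^-3)] = 223 m.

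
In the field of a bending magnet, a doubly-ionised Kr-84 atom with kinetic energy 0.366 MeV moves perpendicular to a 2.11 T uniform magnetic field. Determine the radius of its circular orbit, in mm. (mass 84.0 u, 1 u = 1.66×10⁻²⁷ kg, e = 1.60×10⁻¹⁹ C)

Convert the energy: K = 0.366 MeV = 5.86×10^-14 J.
v = √(2K/m) = √(2·5.86×10^-14/1.39×10^-25) = 9.16×10^5 m/s.
r = mv/(qB) = (1.39×10^-25)(9.16×10^5) / [(2×1.60×10^-19)(2.11)] = 0.189 m.

r ≈ 189 mm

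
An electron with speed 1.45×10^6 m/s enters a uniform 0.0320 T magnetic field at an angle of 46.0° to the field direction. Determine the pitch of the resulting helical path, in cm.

The velocity component along B is v∥ = v cos46.0° = 1.01×10^6 m/s.
The cyclotron period T = 2πm/(qB) = 1.12×10^-9 s is set by m, q, B alone.
Pitch = v∥·T = (1.01×10^6)(1.12×10^-9) = 1.13×10^-3 m.

pitch ≈ 0.113 cm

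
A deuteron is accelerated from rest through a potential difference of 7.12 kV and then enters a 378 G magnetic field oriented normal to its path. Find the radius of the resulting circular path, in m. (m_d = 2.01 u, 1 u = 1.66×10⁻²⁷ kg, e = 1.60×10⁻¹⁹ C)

r ≈ 0.456 m

The kinetic energy gained is K = qV = (1×1.60×10^-19)(7120) = 1.14×10^-15 J.
v = √(2K/m) = 8.26×10^5 m/s.
r = mv/(qB) = (3.34×10^-27)(8.26×10^5) / [(1×1.60×10^-19)(0.0378)] = 0.456 m.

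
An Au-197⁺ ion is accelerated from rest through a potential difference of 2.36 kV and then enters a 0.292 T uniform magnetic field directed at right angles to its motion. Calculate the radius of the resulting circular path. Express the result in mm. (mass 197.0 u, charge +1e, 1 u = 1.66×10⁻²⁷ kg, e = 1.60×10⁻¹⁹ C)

The kinetic energy gained is K = qV = (1×1.60×10^-19)(2360) = 3.78×10^-16 J.
v = √(2K/m) = 4.81×10^4 m/s.
r = mv/(qB) = (3.27×10^-25)(4.81×10^4) / [(1×1.60×10^-19)(0.292)] = 0.336 m.

r ≈ 336 mm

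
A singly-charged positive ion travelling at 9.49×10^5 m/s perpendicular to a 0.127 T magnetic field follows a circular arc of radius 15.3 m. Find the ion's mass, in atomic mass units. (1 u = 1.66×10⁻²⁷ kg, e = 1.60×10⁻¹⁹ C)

m ≈ 197 u

qvB = mv²/r ⇒ m = qBr/v.
m = (1×1.60×10^-19)(0.127)(15.3) / (9.49×10^5) = 3.28×10^-25 kg = 197 u.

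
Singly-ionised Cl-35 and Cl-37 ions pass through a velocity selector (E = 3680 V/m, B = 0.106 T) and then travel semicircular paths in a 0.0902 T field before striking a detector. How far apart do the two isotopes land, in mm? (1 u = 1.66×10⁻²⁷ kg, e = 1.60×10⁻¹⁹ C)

Δd ≈ 16.0 mm

Both emerge at v = E/B₁ = 3.47×10^4 m/s.
r = mv/(qB₂), so r₁ = 0.13976 m and r₂ = 0.14775 m, giving Δr = 7.99×10^-3 m.
After a semicircle each ion lands a diameter 2r from the entry slit, so the separation is 2Δr = 0.0160 m.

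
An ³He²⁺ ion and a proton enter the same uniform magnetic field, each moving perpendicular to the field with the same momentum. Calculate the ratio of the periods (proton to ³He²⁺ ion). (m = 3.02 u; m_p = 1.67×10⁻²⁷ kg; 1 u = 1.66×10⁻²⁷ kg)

T = 2πm/(qB) is independent of speed, so T₂/T₁ = (m₂/q₂)/(m₁/q₁).
T_{proton}/T_{³He²⁺ ion} = (1.67×10^-27/1e) / (5.01×10^-27/2e) = 0.666.

ratio ≈ 0.666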